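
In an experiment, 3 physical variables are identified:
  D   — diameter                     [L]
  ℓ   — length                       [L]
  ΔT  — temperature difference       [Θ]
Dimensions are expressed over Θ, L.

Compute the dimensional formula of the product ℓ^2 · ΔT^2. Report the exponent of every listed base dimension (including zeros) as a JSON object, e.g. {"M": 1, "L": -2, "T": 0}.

Exponent matrix [Θ,L] × [D,ℓ,ΔT]:
  Θ: [ 0  0  1]
  L: [ 1  1  0]
  [Θ]: (2)·0+(2)·1 = 2
  [L]: (2)·1+(2)·0 = 2
⇒ Θ^2 L^2

{"Θ": 2, "L": 2}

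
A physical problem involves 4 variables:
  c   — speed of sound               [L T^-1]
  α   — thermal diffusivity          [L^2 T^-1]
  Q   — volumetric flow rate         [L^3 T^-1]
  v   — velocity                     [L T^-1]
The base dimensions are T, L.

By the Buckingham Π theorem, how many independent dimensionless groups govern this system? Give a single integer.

Write exponents as rows T,L / cols c,α,Q,v:
  T: [-1 -1 -1 -1]
  L: [ 1  2  3  1]
RREF → pivots at {c,α} ⇒ r = 2
Π count = n − r = 4 − 2 = 2

2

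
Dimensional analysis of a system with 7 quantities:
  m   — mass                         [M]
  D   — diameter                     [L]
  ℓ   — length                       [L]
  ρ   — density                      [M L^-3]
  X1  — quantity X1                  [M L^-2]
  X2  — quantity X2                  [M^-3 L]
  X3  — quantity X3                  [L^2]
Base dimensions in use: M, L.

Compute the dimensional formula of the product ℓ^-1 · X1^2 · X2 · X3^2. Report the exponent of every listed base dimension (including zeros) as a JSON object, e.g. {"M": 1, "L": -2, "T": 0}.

{"M": -1, "L": 0}

Dimensional matrix (M×L by m×D×ℓ×ρ×X1×X2×X3):
  M: [ 1  0  0  1  1 -3  0]
  L: [ 0  1  1 -3 -2  1  2]
  [M]: (-1)·0+(2)·1+(1)·-3+(2)·0 = -1
  [L]: (-1)·1+(2)·-2+(1)·1+(2)·2 = 0
⇒ M^-1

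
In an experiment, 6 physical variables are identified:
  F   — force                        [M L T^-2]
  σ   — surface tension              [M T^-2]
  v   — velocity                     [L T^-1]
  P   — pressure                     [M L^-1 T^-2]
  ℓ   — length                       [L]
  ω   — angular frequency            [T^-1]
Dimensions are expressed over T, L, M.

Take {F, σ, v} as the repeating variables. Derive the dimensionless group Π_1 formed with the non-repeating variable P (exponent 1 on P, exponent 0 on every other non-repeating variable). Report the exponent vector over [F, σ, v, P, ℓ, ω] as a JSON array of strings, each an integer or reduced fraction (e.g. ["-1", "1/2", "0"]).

["1", "-2", "0", "1", "0", "0"]

Dimensional matrix (T×L×M by F×σ×v×P×ℓ×ω):
  T: [-2 -2 -1 -2  0 -1]
  L: [ 1  0  1 -1  1  0]
  M: [ 1  1  0  1  0  0]
Row reduction gives pivot columns F,σ,v; rank = 3
Repeat: F,σ,v; free: P,ℓ,ω
RREF:
  r0: [   1    0    0   -1    1   -1]
  r1: [   0    1    0    2   -1    1]
  r2: [   0    0    1    0    0    1]
Fix exponent of P at 1, ℓ at 0, ω at 0; solve each RREF row for its pivot's exponent:
  r0: exp(F) + (-1)·1 = 0 ⇒ exp(F) = 1
  r1: exp(σ) + (2)·1 = 0 ⇒ exp(σ) = -2
  r2: exp(v) + (0)·1 = 0 ⇒ exp(v) = 0
Π_1 = F · σ^-2 · P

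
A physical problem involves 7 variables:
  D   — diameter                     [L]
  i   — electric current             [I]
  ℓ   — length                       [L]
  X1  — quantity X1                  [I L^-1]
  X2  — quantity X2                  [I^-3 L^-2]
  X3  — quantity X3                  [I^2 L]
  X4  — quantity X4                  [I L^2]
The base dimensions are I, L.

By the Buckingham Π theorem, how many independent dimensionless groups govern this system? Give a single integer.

5

Write exponents as rows I,L / cols D,i,ℓ,X1,X2,X3,X4:
  I: [ 0  1  0  1 -3  2  1]
  L: [ 1  0  1 -1 -2  1  2]
RREF → pivots at {D,i} ⇒ r = 2
n=7, r=2 ⇒ 5 dimensionless groups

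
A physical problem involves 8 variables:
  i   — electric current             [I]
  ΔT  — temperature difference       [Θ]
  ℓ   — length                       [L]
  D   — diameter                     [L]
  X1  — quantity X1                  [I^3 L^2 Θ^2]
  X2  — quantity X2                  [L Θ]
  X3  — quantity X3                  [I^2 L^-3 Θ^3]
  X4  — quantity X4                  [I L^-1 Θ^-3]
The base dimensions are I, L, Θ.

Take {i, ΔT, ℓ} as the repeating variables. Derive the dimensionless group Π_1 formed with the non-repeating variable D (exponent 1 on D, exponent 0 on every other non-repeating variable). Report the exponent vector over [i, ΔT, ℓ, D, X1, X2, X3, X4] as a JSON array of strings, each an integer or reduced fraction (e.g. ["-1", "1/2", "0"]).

["0", "0", "-1", "1", "0", "0", "0", "0"]

Dimensional matrix (I×L×Θ by i×ΔT×ℓ×D×X1×X2×X3×X4):
  I: [ 1  0  0  0  3  0  2  1]
  L: [ 0  0  1  1  2  1 -3 -1]
  Θ: [ 0  1  0  0  2  1  3 -3]
Row reduction gives pivot columns i,ΔT,ℓ; rank = 3
Pivot set = {i,ΔT,ℓ}, free = {D,X1,X2,X3,X4}
RREF:
  r0: [   1    0    0    0    3    0    2    1]
  r1: [   0    1    0    0    2    1    3   -3]
  r2: [   0    0    1    1    2    1   -3   -1]
Fix exponent of D at 1, X1 at 0, X2 at 0, X3 at 0, X4 at 0; solve each RREF row for its pivot's exponent:
  r0: exp(i) + (0)·1 = 0 ⇒ exp(i) = 0
  r1: exp(ΔT) + (0)·1 = 0 ⇒ exp(ΔT) = 0
  r2: exp(ℓ) + (1)·1 = 0 ⇒ exp(ℓ) = -1
Π_1 = ℓ^-1 · D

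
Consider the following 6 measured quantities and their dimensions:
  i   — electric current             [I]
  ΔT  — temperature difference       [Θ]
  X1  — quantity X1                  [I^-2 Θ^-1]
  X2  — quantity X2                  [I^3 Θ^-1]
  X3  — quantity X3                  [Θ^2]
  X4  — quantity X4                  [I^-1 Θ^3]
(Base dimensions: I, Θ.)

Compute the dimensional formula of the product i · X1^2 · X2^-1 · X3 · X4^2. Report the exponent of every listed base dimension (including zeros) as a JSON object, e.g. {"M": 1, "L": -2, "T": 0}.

Dimensional matrix (I×Θ by i×ΔT×X1×X2×X3×X4):
  I: [ 1  0 -2  3  0 -1]
  Θ: [ 0  1 -1 -1  2  3]
  [I]: (1)·1+(2)·-2+(-1)·3+(1)·0+(2)·-1 = -8
  [Θ]: (1)·0+(2)·-1+(-1)·-1+(1)·2+(2)·3 = 7
⇒ I^-8 Θ^7

{"I": -8, "Θ": 7}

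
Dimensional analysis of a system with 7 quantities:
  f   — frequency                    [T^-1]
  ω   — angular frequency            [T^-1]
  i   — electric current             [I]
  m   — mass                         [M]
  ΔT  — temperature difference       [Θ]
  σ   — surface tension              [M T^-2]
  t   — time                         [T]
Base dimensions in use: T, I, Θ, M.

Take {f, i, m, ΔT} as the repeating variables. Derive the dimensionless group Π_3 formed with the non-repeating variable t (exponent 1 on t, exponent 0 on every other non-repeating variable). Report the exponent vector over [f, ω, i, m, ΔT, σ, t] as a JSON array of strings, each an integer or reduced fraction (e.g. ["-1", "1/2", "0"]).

Dimensional matrix (T×I×Θ×M by f×ω×i×m×ΔT×σ×t):
  T: [-1 -1  0  0  0 -2  1]
  I: [ 0  0  1  0  0  0  0]
  Θ: [ 0  0  0  0  1  0  0]
  M: [ 0  0  0  1  0  1  0]
Row reduction gives pivot columns f,i,m,ΔT; rank = 4
Repeat: f,i,m,ΔT; free: ω,σ,t
RREF:
  r0: [   1    1    0    0    0    2   -1]
  r1: [   0    0    1    0    0    0    0]
  r2: [   0    0    0    1    0    1    0]
  r3: [   0    0    0    0    1    0    0]
Fix exponent of t at 1, ω at 0, σ at 0; solve each RREF row for its pivot's exponent:
  r0: exp(f) + (-1)·1 = 0 ⇒ exp(f) = 1
  r1: exp(i) + (0)·1 = 0 ⇒ exp(i) = 0
  r2: exp(m) + (0)·1 = 0 ⇒ exp(m) = 0
  r3: exp(ΔT) + (0)·1 = 0 ⇒ exp(ΔT) = 0
Π_3 = f · t

["1", "0", "0", "0", "0", "0", "1"]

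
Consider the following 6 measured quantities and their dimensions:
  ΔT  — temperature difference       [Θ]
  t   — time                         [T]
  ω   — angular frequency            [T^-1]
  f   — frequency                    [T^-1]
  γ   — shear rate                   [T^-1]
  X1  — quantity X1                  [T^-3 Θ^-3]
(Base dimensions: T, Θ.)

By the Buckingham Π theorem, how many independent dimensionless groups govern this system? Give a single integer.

Write exponents as rows T,Θ / cols ΔT,t,ω,f,γ,X1:
  T: [ 0  1 -1 -1 -1 -3]
  Θ: [ 1  0  0  0  0 -3]
Echelon form has 2 nonzero rows (pivots: ΔT,t)
6 vars − rank 2 = 4 Π groups

4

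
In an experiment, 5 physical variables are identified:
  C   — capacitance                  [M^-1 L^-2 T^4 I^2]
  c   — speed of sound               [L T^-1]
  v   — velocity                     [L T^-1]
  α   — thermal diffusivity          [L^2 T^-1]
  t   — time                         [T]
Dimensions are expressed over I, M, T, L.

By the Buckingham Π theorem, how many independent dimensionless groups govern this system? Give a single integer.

Write exponents as rows I,M,T,L / cols C,c,v,α,t:
  I: [ 2  0  0  0  0]
  M: [-1  0  0  0  0]
  T: [ 4 -1 -1 -1  1]
  L: [-2  1  1  2  0]
RREF → pivots at {C,c,α} ⇒ r = 3
5 vars − rank 3 = 2 Π groups

2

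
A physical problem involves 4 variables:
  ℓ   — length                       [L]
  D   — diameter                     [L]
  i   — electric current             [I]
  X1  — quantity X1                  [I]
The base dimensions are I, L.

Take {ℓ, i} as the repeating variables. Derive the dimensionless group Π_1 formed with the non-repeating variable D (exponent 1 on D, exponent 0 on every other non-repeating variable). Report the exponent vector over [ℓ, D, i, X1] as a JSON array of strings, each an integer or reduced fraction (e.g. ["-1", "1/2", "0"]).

Exponent matrix [I,L] × [ℓ,D,i,X1]:
  I: [ 0  0  1  1]
  L: [ 1  1  0  0]
Row reduction gives pivot columns ℓ,i; rank = 2
Pivot set = {ℓ,i}, free = {D,X1}
RREF:
  r0: [   1    1    0    0]
  r1: [   0    0    1    1]
Fix exponent of D at 1, X1 at 0; solve each RREF row for its pivot's exponent:
  r0: exp(ℓ) + (1)·1 = 0 ⇒ exp(ℓ) = -1
  r1: exp(i) + (0)·1 = 0 ⇒ exp(i) = 0
Π_1 = ℓ^-1 · D

["-1", "1", "0", "0"]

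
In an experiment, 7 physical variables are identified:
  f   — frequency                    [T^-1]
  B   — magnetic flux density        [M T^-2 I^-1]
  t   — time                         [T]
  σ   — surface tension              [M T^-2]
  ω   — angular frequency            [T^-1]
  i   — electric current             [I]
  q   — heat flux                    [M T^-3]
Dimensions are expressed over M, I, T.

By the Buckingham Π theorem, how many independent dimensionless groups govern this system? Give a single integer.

4

Exponent matrix [M,I,T] × [f,B,t,σ,ω,i,q]:
  M: [ 0  1  0  1  0  0  1]
  I: [ 0 -1  0  0  0  1  0]
  T: [-1 -2  1 -2 -1  0 -3]
Echelon form has 3 nonzero rows (pivots: f,B,σ)
7 vars − rank 3 = 4 Π groups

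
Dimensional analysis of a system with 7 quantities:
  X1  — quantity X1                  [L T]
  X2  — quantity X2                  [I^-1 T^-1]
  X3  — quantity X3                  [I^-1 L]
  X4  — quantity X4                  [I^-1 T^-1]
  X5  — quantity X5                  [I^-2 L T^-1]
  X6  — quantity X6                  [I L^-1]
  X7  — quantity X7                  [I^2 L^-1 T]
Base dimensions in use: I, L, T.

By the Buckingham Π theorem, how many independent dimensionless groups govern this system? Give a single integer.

5

Dimensional matrix (I×L×T by X1×X2×X3×X4×X5×X6×X7):
  I: [ 0 -1 -1 -1 -2  1  2]
  L: [ 1  0  1  0  1 -1 -1]
  T: [ 1 -1  0 -1 -1  0  1]
Row reduction gives pivot columns X1,X2; rank = 2
n=7, r=2 ⇒ 5 dimensionless groups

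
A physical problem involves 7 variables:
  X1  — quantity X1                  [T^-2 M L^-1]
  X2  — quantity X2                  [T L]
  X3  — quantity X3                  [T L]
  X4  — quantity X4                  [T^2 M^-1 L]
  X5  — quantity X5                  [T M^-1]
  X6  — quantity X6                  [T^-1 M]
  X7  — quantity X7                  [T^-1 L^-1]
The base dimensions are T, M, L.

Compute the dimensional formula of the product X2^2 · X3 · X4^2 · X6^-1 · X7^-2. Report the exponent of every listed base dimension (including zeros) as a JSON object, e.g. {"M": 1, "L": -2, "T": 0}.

Dimensional matrix (T×M×L by X1×X2×X3×X4×X5×X6×X7):
  T: [-2  1  1  2  1 -1 -1]
  M: [ 1  0  0 -1 -1  1  0]
  L: [-1  1  1  1  0  0 -1]
  [T]: (2)·1+(1)·1+(2)·2+(-1)·-1+(-2)·-1 = 10
  [M]: (2)·0+(1)·0+(2)·-1+(-1)·1+(-2)·0 = -3
  [L]: (2)·1+(1)·1+(2)·1+(-1)·0+(-2)·-1 = 7
⇒ T^10 M^-3 L^7

{"T": 10, "M": -3, "L": 7}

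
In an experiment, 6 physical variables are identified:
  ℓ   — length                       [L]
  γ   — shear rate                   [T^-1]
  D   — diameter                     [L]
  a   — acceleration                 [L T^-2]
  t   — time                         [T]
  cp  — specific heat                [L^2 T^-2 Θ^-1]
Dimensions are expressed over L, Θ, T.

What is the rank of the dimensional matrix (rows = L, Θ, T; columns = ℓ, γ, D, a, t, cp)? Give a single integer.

3

Write exponents as rows L,Θ,T / cols ℓ,γ,D,a,t,cp:
  L: [ 1  0  1  1  0  2]
  Θ: [ 0  0  0  0  0 -1]
  T: [ 0 -1  0 -2  1 -2]
Echelon form has 3 nonzero rows (pivots: ℓ,γ,cp)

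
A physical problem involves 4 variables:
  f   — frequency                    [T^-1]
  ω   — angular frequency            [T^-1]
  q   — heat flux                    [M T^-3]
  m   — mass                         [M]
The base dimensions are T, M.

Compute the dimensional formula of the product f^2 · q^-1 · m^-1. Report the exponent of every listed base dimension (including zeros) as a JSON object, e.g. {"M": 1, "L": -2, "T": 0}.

{"T": 1, "M": -2}

Exponent matrix [T,M] × [f,ω,q,m]:
  T: [-1 -1 -3  0]
  M: [ 0  0  1  1]
  [T]: (2)·-1+(-1)·-3+(-1)·0 = 1
  [M]: (2)·0+(-1)·1+(-1)·1 = -2
⇒ T M^-2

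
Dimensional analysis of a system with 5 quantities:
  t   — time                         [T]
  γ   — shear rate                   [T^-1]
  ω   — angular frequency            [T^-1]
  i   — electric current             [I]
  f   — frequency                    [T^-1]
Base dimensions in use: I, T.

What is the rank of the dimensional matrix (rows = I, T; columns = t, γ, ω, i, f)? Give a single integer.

2

Dimensional matrix (I×T by t×γ×ω×i×f):
  I: [ 0  0  0  1  0]
  T: [ 1 -1 -1  0 -1]
RREF → pivots at {t,i} ⇒ r = 2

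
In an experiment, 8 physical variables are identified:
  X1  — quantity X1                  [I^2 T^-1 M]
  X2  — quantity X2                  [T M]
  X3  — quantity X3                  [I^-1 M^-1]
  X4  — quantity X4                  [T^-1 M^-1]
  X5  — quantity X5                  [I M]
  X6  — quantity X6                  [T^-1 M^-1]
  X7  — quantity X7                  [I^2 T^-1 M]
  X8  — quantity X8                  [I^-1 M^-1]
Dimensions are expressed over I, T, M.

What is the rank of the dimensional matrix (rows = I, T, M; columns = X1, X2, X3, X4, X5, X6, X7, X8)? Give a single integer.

2

Write exponents as rows I,T,M / cols X1,X2,X3,X4,X5,X6,X7,X8:
  I: [ 2  0 -1  0  1  0  2 -1]
  T: [-1  1  0 -1  0 -1 -1  0]
  M: [ 1  1 -1 -1  1 -1  1 -1]
Echelon form has 2 nonzero rows (pivots: X1,X2)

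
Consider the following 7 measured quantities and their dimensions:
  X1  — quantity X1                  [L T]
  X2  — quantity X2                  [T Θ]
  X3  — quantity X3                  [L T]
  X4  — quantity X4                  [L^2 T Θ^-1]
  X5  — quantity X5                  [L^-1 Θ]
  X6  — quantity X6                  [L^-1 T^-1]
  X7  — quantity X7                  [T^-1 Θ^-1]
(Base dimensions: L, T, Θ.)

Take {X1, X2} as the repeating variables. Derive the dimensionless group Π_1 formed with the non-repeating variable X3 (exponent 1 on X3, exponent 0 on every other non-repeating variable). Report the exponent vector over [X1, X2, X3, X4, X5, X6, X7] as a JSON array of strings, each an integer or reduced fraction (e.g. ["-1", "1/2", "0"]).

["-1", "0", "1", "0", "0", "0", "0"]

Write exponents as rows L,T,Θ / cols X1,X2,X3,X4,X5,X6,X7:
  L: [ 1  0  1  2 -1 -1  0]
  T: [ 1  1  1  1  0 -1 -1]
  Θ: [ 0  1  0 -1  1  0 -1]
Echelon form has 2 nonzero rows (pivots: X1,X2)
Repeat: X1,X2; free: X3,X4,X5,X6,X7
RREF:
  r0: [   1    0    1    2   -1   -1    0]
  r1: [   0    1    0   -1    1    0   -1]
  r2: [   0    0    0    0    0    0    0]
Fix exponent of X3 at 1, X4 at 0, X5 at 0, X6 at 0, X7 at 0; solve each RREF row for its pivot's exponent:
  r0: exp(X1) + (1)·1 = 0 ⇒ exp(X1) = -1
  r1: exp(X2) + (0)·1 = 0 ⇒ exp(X2) = 0
Π_1 = X1^-1 · X3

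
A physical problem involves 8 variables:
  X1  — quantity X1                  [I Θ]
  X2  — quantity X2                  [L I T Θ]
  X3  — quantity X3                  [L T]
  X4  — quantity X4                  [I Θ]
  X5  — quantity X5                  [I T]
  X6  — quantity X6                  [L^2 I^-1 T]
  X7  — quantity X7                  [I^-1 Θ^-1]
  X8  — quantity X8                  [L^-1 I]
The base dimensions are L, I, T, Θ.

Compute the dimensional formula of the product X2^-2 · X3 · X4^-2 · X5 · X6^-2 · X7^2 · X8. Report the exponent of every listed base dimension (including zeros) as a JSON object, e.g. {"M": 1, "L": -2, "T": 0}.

Dimensional matrix (L×I×T×Θ by X1×X2×X3×X4×X5×X6×X7×X8):
  L: [ 0  1  1  0  0  2  0 -1]
  I: [ 1  1  0  1  1 -1 -1  1]
  T: [ 0  1  1  0  1  1  0  0]
  Θ: [ 1  1  0  1  0  0 -1  0]
  [L]: (-2)·1+(1)·1+(-2)·0+(1)·0+(-2)·2+(2)·0+(1)·-1 = -6
  [I]: (-2)·1+(1)·0+(-2)·1+(1)·1+(-2)·-1+(2)·-1+(1)·1 = -2
  [T]: (-2)·1+(1)·1+(-2)·0+(1)·1+(-2)·1+(2)·0+(1)·0 = -2
  [Θ]: (-2)·1+(1)·0+(-2)·1+(1)·0+(-2)·0+(2)·-1+(1)·0 = -6
⇒ L^-6 I^-2 T^-2 Θ^-6

{"L": -6, "I": -2, "T": -2, "Θ": -6}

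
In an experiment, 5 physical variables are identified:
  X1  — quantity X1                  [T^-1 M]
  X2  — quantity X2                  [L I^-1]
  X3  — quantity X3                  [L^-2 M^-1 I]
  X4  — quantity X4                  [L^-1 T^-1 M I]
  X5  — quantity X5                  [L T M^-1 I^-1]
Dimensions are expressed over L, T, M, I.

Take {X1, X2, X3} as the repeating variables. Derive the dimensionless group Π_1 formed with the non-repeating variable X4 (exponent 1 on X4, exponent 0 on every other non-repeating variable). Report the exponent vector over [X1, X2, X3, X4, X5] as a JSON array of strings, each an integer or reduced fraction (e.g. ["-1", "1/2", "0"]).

Dimensional matrix (L×T×M×I by X1×X2×X3×X4×X5):
  L: [ 0  1 -2 -1  1]
  T: [-1  0  0 -1  1]
  M: [ 1  0 -1  1 -1]
  I: [ 0 -1  1  1 -1]
Echelon form has 3 nonzero rows (pivots: X1,X2,X3)
Repeat: X1,X2,X3; free: X4,X5
RREF:
  r0: [   1    0    0    1   -1]
  r1: [   0    1    0   -1    1]
  r2: [   0    0    1    0    0]
  r3: [   0    0    0    0    0]
Fix exponent of X4 at 1, X5 at 0; solve each RREF row for its pivot's exponent:
  r0: exp(X1) + (1)·1 = 0 ⇒ exp(X1) = -1
  r1: exp(X2) + (-1)·1 = 0 ⇒ exp(X2) = 1
  r2: exp(X3) + (0)·1 = 0 ⇒ exp(X3) = 0
Π_1 = X1^-1 · X2 · X4

["-1", "1", "0", "1", "0"]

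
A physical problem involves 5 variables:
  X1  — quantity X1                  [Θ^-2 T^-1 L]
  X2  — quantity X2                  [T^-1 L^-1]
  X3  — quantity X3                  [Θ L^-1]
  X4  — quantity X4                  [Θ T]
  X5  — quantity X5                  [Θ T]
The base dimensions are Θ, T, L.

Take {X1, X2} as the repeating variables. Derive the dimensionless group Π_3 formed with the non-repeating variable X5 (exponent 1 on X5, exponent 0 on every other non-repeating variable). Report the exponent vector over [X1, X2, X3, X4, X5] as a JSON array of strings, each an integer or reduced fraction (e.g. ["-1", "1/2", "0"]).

Exponent matrix [Θ,T,L] × [X1,X2,X3,X4,X5]:
  Θ: [-2  0  1  1  1]
  T: [-1 -1  0  1  1]
  L: [ 1 -1 -1  0  0]
Echelon form has 2 nonzero rows (pivots: X1,X2)
Pivot set = {X1,X2}, free = {X3,X4,X5}
RREF:
  r0: [   1    0 -1/2 -1/2 -1/2]
  r1: [   0    1  1/2 -1/2 -1/2]
  r2: [   0    0    0    0    0]
Fix exponent of X5 at 1, X3 at 0, X4 at 0; solve each RREF row for its pivot's exponent:
  r0: exp(X1) + (-1/2)·1 = 0 ⇒ exp(X1) = 1/2
  r1: exp(X2) + (-1/2)·1 = 0 ⇒ exp(X2) = 1/2
Π_3 = X1^(1/2) · X2^(1/2) · X5

["1/2", "1/2", "0", "0", "1"]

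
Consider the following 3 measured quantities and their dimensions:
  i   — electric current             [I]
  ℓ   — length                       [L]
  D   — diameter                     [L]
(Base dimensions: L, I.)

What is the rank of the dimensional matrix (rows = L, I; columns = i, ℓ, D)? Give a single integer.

Dimensional matrix (L×I by i×ℓ×D):
  L: [ 0  1  1]
  I: [ 1  0  0]
Row reduction gives pivot columns i,ℓ; rank = 2

2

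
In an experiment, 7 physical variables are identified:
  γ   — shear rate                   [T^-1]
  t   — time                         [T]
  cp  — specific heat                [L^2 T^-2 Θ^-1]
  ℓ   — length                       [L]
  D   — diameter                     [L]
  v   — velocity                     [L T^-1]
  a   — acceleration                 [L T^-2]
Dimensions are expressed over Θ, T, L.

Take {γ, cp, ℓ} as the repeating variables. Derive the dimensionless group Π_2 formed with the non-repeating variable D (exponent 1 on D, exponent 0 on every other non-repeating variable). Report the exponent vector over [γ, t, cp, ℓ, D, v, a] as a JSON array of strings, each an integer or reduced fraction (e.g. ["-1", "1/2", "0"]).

Write exponents as rows Θ,T,L / cols γ,t,cp,ℓ,D,v,a:
  Θ: [ 0  0 -1  0  0  0  0]
  T: [-1  1 -2  0  0 -1 -2]
  L: [ 0  0  2  1  1  1  1]
Echelon form has 3 nonzero rows (pivots: γ,cp,ℓ)
Repeat: γ,cp,ℓ; free: t,D,v,a
RREF:
  r0: [   1   -1    0    0    0    1    2]
  r1: [   0    0    1    0    0    0    0]
  r2: [   0    0    0    1    1    1    1]
Fix exponent of D at 1, t at 0, v at 0, a at 0; solve each RREF row for its pivot's exponent:
  r0: exp(γ) + (0)·1 = 0 ⇒ exp(γ) = 0
  r1: exp(cp) + (0)·1 = 0 ⇒ exp(cp) = 0
  r2: exp(ℓ) + (1)·1 = 0 ⇒ exp(ℓ) = -1
Π_2 = ℓ^-1 · D

["0", "0", "0", "-1", "1", "0", "0"]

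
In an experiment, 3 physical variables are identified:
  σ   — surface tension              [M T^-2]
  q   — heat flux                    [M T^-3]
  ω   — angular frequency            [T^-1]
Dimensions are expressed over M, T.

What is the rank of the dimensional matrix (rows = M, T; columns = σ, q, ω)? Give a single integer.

Dimensional matrix (M×T by σ×q×ω):
  M: [ 1  1  0]
  T: [-2 -3 -1]
Echelon form has 2 nonzero rows (pivots: σ,q)

2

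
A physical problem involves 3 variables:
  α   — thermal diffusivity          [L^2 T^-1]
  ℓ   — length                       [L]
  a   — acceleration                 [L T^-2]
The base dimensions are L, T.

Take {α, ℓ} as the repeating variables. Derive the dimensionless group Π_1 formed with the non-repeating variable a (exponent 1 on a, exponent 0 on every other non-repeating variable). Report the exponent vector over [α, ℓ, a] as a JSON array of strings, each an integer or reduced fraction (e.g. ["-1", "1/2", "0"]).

["-2", "3", "1"]

Dimensional matrix (L×T by α×ℓ×a):
  L: [ 2  1  1]
  T: [-1  0 -2]
Echelon form has 2 nonzero rows (pivots: α,ℓ)
Pivot set = {α,ℓ}, free = {a}
RREF:
  r0: [   1    0    2]
  r1: [   0    1   -3]
Fix exponent of a at 1; solve each RREF row for its pivot's exponent:
  r0: exp(α) + (2)·1 = 0 ⇒ exp(α) = -2
  r1: exp(ℓ) + (-3)·1 = 0 ⇒ exp(ℓ) = 3
Π_1 = α^-2 · ℓ^3 · a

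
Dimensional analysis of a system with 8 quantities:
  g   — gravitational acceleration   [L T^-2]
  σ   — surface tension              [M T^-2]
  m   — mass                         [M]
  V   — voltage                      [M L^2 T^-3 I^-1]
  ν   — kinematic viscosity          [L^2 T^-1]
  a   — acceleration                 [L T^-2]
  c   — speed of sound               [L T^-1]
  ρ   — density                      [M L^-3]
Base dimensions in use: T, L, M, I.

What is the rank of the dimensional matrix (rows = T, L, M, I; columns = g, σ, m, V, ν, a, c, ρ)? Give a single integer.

Dimensional matrix (T×L×M×I by g×σ×m×V×ν×a×c×ρ):
  T: [-2 -2  0 -3 -1 -2 -1  0]
  L: [ 1  0  0  2  2  1  1 -3]
  M: [ 0  1  1  1  0  0  0  1]
  I: [ 0  0  0 -1  0  0  0  0]
RREF → pivots at {g,σ,m,V} ⇒ r = 4

4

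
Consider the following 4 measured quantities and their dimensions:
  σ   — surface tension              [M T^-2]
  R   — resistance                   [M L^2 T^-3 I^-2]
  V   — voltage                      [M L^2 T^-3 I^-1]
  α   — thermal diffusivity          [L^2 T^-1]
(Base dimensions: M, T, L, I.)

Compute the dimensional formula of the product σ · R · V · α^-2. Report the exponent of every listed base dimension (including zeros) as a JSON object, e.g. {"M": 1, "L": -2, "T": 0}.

Write exponents as rows M,T,L,I / cols σ,R,V,α:
  M: [ 1  1  1  0]
  T: [-2 -3 -3 -1]
  L: [ 0  2  2  2]
  I: [ 0 -2 -1  0]
  [M]: (1)·1+(1)·1+(1)·1+(-2)·0 = 3
  [T]: (1)·-2+(1)·-3+(1)·-3+(-2)·-1 = -6
  [L]: (1)·0+(1)·2+(1)·2+(-2)·2 = 0
  [I]: (1)·0+(1)·-2+(1)·-1+(-2)·0 = -3
⇒ M^3 T^-6 I^-3

{"M": 3, "T": -6, "L": 0, "I": -3}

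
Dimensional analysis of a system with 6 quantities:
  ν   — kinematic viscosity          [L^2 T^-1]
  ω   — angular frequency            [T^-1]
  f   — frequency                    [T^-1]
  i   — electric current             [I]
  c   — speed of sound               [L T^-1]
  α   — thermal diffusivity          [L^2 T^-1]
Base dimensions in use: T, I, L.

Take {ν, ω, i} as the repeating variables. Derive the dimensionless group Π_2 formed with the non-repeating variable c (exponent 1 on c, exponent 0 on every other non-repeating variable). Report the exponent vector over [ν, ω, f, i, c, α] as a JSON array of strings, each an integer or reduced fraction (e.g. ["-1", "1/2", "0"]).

Write exponents as rows T,I,L / cols ν,ω,f,i,c,α:
  T: [-1 -1 -1  0 -1 -1]
  I: [ 0  0  0  1  0  0]
  L: [ 2  0  0  0  1  2]
Echelon form has 3 nonzero rows (pivots: ν,ω,i)
Pivot set = {ν,ω,i}, free = {f,c,α}
RREF:
  r0: [   1    0    0    0  1/2    1]
  r1: [   0    1    1    0  1/2    0]
  r2: [   0    0    0    1    0    0]
Fix exponent of c at 1, f at 0, α at 0; solve each RREF row for its pivot's exponent:
  r0: exp(ν) + (1/2)·1 = 0 ⇒ exp(ν) = -1/2
  r1: exp(ω) + (1/2)·1 = 0 ⇒ exp(ω) = -1/2
  r2: exp(i) + (0)·1 = 0 ⇒ exp(i) = 0
Π_2 = ν^(-1/2) · ω^(-1/2) · c

["-1/2", "-1/2", "0", "0", "1", "0"]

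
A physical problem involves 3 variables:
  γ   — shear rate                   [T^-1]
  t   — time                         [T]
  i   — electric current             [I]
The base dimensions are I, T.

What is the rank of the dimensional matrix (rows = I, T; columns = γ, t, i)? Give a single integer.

2

Write exponents as rows I,T / cols γ,t,i:
  I: [ 0  0  1]
  T: [-1  1  0]
Row reduction gives pivot columns γ,i; rank = 2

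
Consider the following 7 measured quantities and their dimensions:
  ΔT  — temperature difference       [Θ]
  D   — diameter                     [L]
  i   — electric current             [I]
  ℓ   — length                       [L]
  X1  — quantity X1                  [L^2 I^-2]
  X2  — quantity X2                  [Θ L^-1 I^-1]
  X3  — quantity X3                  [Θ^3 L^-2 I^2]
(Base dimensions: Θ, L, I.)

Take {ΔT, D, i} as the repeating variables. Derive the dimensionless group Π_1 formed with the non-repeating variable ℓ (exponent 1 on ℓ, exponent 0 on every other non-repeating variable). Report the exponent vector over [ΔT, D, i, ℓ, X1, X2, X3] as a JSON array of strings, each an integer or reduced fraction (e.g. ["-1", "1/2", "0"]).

Exponent matrix [Θ,L,I] × [ΔT,D,i,ℓ,X1,X2,X3]:
  Θ: [ 1  0  0  0  0  1  3]
  L: [ 0  1  0  1  2 -1 -2]
  I: [ 0  0  1  0 -2 -1  2]
Echelon form has 3 nonzero rows (pivots: ΔT,D,i)
Repeat: ΔT,D,i; free: ℓ,X1,X2,X3
RREF:
  r0: [   1    0    0    0    0    1    3]
  r1: [   0    1    0    1    2   -1   -2]
  r2: [   0    0    1    0   -2   -1    2]
Fix exponent of ℓ at 1, X1 at 0, X2 at 0, X3 at 0; solve each RREF row for its pivot's exponent:
  r0: exp(ΔT) + (0)·1 = 0 ⇒ exp(ΔT) = 0
  r1: exp(D) + (1)·1 = 0 ⇒ exp(D) = -1
  r2: exp(i) + (0)·1 = 0 ⇒ exp(i) = 0
Π_1 = D^-1 · ℓ

["0", "-1", "0", "1", "0", "0", "0"]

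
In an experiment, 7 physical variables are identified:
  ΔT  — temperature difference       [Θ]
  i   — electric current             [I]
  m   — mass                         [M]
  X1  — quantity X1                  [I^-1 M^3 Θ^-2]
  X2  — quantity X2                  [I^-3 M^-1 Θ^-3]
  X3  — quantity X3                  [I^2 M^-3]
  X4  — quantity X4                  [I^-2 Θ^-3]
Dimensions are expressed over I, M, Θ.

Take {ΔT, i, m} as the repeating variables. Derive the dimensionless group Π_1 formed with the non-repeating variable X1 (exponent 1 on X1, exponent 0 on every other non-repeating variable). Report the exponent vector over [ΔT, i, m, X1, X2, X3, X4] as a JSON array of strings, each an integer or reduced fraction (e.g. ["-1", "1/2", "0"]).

["2", "1", "-3", "1", "0", "0", "0"]

Write exponents as rows I,M,Θ / cols ΔT,i,m,X1,X2,X3,X4:
  I: [ 0  1  0 -1 -3  2 -2]
  M: [ 0  0  1  3 -1 -3  0]
  Θ: [ 1  0  0 -2 -3  0 -3]
Echelon form has 3 nonzero rows (pivots: ΔT,i,m)
Pivot set = {ΔT,i,m}, free = {X1,X2,X3,X4}
RREF:
  r0: [   1    0    0   -2   -3    0   -3]
  r1: [   0    1    0   -1   -3    2   -2]
  r2: [   0    0    1    3   -1   -3    0]
Fix exponent of X1 at 1, X2 at 0, X3 at 0, X4 at 0; solve each RREF row for its pivot's exponent:
  r0: exp(ΔT) + (-2)·1 = 0 ⇒ exp(ΔT) = 2
  r1: exp(i) + (-1)·1 = 0 ⇒ exp(i) = 1
  r2: exp(m) + (3)·1 = 0 ⇒ exp(m) = -3
Π_1 = ΔT^2 · i · m^-3 · X1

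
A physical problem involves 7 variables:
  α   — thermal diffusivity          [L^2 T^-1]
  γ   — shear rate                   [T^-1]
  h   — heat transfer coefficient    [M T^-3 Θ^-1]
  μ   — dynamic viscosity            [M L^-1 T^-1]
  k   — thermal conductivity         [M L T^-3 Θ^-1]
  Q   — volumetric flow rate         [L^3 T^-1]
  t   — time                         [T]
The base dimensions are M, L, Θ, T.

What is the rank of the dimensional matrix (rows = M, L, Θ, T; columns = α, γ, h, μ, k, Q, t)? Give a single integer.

4

Write exponents as rows M,L,Θ,T / cols α,γ,h,μ,k,Q,t:
  M: [ 0  0  1  1  1  0  0]
  L: [ 2  0  0 -1  1  3  0]
  Θ: [ 0  0 -1  0 -1  0  0]
  T: [-1 -1 -3 -1 -3 -1  1]
RREF → pivots at {α,γ,h,μ} ⇒ r = 4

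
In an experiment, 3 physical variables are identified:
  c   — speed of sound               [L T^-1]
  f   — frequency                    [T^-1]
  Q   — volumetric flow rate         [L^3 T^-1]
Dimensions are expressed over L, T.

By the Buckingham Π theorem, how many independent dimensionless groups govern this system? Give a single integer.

Write exponents as rows L,T / cols c,f,Q:
  L: [ 1  0  3]
  T: [-1 -1 -1]
Echelon form has 2 nonzero rows (pivots: c,f)
n=3, r=2 ⇒ 1 dimensionless group

1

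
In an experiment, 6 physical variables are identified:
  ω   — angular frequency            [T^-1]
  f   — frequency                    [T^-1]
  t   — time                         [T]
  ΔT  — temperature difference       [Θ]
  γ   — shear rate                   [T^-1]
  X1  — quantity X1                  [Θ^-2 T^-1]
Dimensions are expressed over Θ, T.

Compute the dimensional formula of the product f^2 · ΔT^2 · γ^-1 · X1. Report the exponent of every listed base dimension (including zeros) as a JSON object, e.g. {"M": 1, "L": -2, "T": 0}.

{"Θ": 0, "T": -2}

Dimensional matrix (Θ×T by ω×f×t×ΔT×γ×X1):
  Θ: [ 0  0  0  1  0 -2]
  T: [-1 -1  1  0 -1 -1]
  [Θ]: (2)·0+(2)·1+(-1)·0+(1)·-2 = 0
  [T]: (2)·-1+(2)·0+(-1)·-1+(1)·-1 = -2
⇒ T^-2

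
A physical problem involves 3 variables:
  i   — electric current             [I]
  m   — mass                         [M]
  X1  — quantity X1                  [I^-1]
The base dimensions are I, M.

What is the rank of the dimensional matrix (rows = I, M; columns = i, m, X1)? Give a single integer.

2

Dimensional matrix (I×M by i×m×X1):
  I: [ 1  0 -1]
  M: [ 0  1  0]
RREF → pivots at {i,m} ⇒ r = 2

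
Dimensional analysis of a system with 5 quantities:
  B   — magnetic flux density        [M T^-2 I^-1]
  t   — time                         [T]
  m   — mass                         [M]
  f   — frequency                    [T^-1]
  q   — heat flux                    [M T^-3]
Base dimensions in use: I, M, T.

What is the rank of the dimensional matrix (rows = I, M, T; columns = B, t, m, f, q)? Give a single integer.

Exponent matrix [I,M,T] × [B,t,m,f,q]:
  I: [-1  0  0  0  0]
  M: [ 1  0  1  0  1]
  T: [-2  1  0 -1 -3]
RREF → pivots at {B,t,m} ⇒ r = 3

3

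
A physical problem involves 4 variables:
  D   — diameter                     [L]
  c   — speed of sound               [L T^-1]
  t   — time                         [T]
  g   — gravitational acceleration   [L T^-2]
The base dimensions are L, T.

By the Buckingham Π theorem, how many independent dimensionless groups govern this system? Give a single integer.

Write exponents as rows L,T / cols D,c,t,g:
  L: [ 1  1  0  1]
  T: [ 0 -1  1 -2]
Row reduction gives pivot columns D,c; rank = 2
n=4, r=2 ⇒ 2 dimensionless groups

2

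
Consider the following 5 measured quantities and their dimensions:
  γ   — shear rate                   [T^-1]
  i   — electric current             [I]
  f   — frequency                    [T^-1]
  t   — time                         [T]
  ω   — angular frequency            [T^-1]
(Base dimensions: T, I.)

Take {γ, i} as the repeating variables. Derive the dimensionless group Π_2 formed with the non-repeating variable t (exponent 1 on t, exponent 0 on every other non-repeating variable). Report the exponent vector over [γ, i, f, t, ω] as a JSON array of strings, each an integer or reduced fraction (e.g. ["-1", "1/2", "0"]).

Dimensional matrix (T×I by γ×i×f×t×ω):
  T: [-1  0 -1  1 -1]
  I: [ 0  1  0  0  0]
Echelon form has 2 nonzero rows (pivots: γ,i)
Pivot set = {γ,i}, free = {f,t,ω}
RREF:
  r0: [   1    0    1   -1    1]
  r1: [   0    1    0    0    0]
Fix exponent of t at 1, f at 0, ω at 0; solve each RREF row for its pivot's exponent:
  r0: exp(γ) + (-1)·1 = 0 ⇒ exp(γ) = 1
  r1: exp(i) + (0)·1 = 0 ⇒ exp(i) = 0
Π_2 = γ · t

["1", "0", "0", "1", "0"]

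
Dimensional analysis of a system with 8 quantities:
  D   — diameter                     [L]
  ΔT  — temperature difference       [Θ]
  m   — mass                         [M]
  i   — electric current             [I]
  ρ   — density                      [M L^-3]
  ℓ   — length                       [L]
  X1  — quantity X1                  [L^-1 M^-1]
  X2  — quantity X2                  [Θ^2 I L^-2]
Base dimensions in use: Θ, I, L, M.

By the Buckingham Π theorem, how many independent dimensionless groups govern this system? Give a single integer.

4

Dimensional matrix (Θ×I×L×M by D×ΔT×m×i×ρ×ℓ×X1×X2):
  Θ: [ 0  1  0  0  0  0  0  2]
  I: [ 0  0  0  1  0  0  0  1]
  L: [ 1  0  0  0 -3  1 -1 -2]
  M: [ 0  0  1  0  1  0 -1  0]
Row reduction gives pivot columns D,ΔT,m,i; rank = 4
8 vars − rank 4 = 4 Π groups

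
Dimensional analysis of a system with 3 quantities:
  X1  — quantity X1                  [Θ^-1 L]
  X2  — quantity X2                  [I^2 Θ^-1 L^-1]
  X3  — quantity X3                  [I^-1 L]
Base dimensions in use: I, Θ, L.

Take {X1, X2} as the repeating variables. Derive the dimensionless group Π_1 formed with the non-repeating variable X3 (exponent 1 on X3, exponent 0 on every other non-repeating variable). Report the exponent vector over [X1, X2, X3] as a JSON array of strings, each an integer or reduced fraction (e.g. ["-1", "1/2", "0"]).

["-1/2", "1/2", "1"]

Exponent matrix [I,Θ,L] × [X1,X2,X3]:
  I: [ 0  2 -1]
  Θ: [-1 -1  0]
  L: [ 1 -1  1]
Echelon form has 2 nonzero rows (pivots: X1,X2)
Pivot set = {X1,X2}, free = {X3}
RREF:
  r0: [   1    0  1/2]
  r1: [   0    1 -1/2]
  r2: [   0    0    0]
Fix exponent of X3 at 1; solve each RREF row for its pivot's exponent:
  r0: exp(X1) + (1/2)·1 = 0 ⇒ exp(X1) = -1/2
  r1: exp(X2) + (-1/2)·1 = 0 ⇒ exp(X2) = 1/2
Π_1 = X1^(-1/2) · X2^(1/2) · X3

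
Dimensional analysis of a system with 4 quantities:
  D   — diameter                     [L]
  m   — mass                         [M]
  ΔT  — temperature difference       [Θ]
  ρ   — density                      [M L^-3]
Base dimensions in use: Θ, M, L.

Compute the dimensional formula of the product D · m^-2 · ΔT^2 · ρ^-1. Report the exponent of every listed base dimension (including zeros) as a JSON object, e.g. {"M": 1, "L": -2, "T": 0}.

Write exponents as rows Θ,M,L / cols D,m,ΔT,ρ:
  Θ: [ 0  0  1  0]
  M: [ 0  1  0  1]
  L: [ 1  0  0 -3]
  [Θ]: (1)·0+(-2)·0+(2)·1+(-1)·0 = 2
  [M]: (1)·0+(-2)·1+(2)·0+(-1)·1 = -3
  [L]: (1)·1+(-2)·0+(2)·0+(-1)·-3 = 4
⇒ Θ^2 M^-3 L^4

{"Θ": 2, "M": -3, "L": 4}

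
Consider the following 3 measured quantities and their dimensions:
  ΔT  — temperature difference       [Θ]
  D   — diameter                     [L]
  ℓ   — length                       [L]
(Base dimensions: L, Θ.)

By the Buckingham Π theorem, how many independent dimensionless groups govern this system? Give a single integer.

1

Write exponents as rows L,Θ / cols ΔT,D,ℓ:
  L: [ 0  1  1]
  Θ: [ 1  0  0]
Row reduction gives pivot columns ΔT,D; rank = 2
3 vars − rank 2 = 1 Π group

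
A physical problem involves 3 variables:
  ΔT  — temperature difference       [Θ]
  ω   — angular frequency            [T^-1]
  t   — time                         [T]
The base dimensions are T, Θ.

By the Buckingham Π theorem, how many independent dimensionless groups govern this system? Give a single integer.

1

Write exponents as rows T,Θ / cols ΔT,ω,t:
  T: [ 0 -1  1]
  Θ: [ 1  0  0]
RREF → pivots at {ΔT,ω} ⇒ r = 2
n=3, r=2 ⇒ 1 dimensionless group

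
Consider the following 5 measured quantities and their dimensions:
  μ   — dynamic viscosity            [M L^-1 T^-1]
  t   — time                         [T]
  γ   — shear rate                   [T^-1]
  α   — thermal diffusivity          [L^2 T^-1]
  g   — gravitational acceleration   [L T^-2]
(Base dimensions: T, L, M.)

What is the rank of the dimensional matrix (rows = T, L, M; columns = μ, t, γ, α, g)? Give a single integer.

Dimensional matrix (T×L×M by μ×t×γ×α×g):
  T: [-1  1 -1 -1 -2]
  L: [-1  0  0  2  1]
  M: [ 1  0  0  0  0]
Row reduction gives pivot columns μ,t,α; rank = 3

3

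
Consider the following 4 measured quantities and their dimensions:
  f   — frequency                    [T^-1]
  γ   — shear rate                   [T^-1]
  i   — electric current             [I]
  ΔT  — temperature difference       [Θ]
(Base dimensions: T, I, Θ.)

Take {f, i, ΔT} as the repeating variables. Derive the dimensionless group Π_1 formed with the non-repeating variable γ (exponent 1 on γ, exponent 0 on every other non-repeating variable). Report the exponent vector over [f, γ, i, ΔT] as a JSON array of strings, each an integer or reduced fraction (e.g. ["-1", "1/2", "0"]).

["-1", "1", "0", "0"]

Dimensional matrix (T×I×Θ by f×γ×i×ΔT):
  T: [-1 -1  0  0]
  I: [ 0  0  1  0]
  Θ: [ 0  0  0  1]
RREF → pivots at {f,i,ΔT} ⇒ r = 3
Pivot set = {f,i,ΔT}, free = {γ}
RREF:
  r0: [   1    1    0    0]
  r1: [   0    0    1    0]
  r2: [   0    0    0    1]
Fix exponent of γ at 1; solve each RREF row for its pivot's exponent:
  r0: exp(f) + (1)·1 = 0 ⇒ exp(f) = -1
  r1: exp(i) + (0)·1 = 0 ⇒ exp(i) = 0
  r2: exp(ΔT) + (0)·1 = 0 ⇒ exp(ΔT) = 0
Π_1 = f^-1 · γ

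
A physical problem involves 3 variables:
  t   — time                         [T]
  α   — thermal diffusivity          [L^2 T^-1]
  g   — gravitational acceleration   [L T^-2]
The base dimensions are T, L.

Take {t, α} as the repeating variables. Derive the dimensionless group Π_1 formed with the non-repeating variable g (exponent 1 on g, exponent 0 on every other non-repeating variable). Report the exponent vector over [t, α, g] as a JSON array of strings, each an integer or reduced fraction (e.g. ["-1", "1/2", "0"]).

["3/2", "-1/2", "1"]

Exponent matrix [T,L] × [t,α,g]:
  T: [ 1 -1 -2]
  L: [ 0  2  1]
RREF → pivots at {t,α} ⇒ r = 2
Repeat: t,α; free: g
RREF:
  r0: [   1    0 -3/2]
  r1: [   0    1  1/2]
Fix exponent of g at 1; solve each RREF row for its pivot's exponent:
  r0: exp(t) + (-3/2)·1 = 0 ⇒ exp(t) = 3/2
  r1: exp(α) + (1/2)·1 = 0 ⇒ exp(α) = -1/2
Π_1 = t^(3/2) · α^(-1/2) · g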